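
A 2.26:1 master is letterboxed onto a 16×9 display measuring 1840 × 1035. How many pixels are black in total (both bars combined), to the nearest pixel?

406347 pixels

2.26:1 is wider than 16×9, so it spans the full width.
Content height = 1840 / 2.260 ≈ 814.1593 px.
1035 − 814.1593 = 220.8407 px of bars.
Bar area = 220.8407 × 1840 ≈ 406347 px.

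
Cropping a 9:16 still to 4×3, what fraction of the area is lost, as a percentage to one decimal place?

57.8%

4×3 is wider than 9:16, so the crop keeps the full width and trims the height.
Fraction kept = (0.562)/(1.333) ≈ 42.19%, so 57.81% is lost.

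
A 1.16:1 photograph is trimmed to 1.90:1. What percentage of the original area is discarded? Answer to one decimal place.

The width stays; only height is cut (since 1.90:1 is wider than 1.16:1).
Fraction kept = (1.160)/(1.900) ≈ 61.05%, so 38.95% is lost.

38.9%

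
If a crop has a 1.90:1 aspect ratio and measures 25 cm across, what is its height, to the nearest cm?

Height = 25 / 1.900 = 13.16.

13 cm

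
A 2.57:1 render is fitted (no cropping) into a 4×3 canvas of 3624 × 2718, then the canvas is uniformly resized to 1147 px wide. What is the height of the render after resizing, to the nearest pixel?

At 3624×2718 the render is width-limited, so height = 3624 / 2.570 ≈ 1410.12 px.
Scaling 3624 → 1147 is ×0.3165, so the height becomes 1410.12 × 0.3165 ≈ 446.30 px.

446 px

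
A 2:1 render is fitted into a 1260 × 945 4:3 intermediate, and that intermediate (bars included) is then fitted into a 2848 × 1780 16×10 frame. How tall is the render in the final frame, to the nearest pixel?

1187 px

Inside the 1260×945 canvas the render is width-limited at 1260.00 × 630.00.
Second fit — the 4:3 canvas into 2848×1780 spans the height: 2373.33 × 1780.00 (×1.8836 from 1260×945).
So the render's height is 630.00 × 1.8836 ≈ 1186.67.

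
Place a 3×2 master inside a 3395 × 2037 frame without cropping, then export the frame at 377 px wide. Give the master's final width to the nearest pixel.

339 px

At 3395×2037 the master is height-limited, so width = 2037 × 3/2 ≈ 3055.50 px.
Resizing to 377 px wide multiplies everything by 0.1110: 3055.50 → 339.30 px.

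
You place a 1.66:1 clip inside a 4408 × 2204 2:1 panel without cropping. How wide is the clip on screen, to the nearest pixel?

3659 px

1.66:1 (1.660) < 2:1 (2.000), so the clip fills the height.
The clip is 2204 × 1.660 ≈ 3658.64 px wide.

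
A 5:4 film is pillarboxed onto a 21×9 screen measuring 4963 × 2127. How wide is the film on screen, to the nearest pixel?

5:4 (1.250) < 21×9 (2.333), so the film fills the height.
Content width = 2127 × 5/4 ≈ 2658.75 px.

2659 px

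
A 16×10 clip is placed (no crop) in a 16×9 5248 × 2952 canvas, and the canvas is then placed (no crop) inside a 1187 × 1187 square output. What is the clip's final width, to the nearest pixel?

First fit — 16×10 into 5248×2952 spans the height: 4723.20 × 2952.00.
16×9 in 1187×1187: fills the width, so the intermediate becomes 1187.00 × 667.69 — a scale of ×0.2262.
Applying the same ×0.2262: 4723.20 → 1068.30.

1068 px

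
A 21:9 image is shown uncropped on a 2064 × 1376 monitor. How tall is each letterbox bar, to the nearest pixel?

246 px

Since 2.333 > 1.500, the image is width-limited.
Content height = 2064 × 9/21 ≈ 884.57 px.
1376 − 884.57 = 491.43 px of bars (245.71 each).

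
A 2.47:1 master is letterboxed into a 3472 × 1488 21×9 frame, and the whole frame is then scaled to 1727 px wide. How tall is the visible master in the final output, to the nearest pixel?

At 3472×1488 the master is width-limited, so height = 3472 / 2.470 ≈ 1405.67 px.
Resizing to 1727 px wide multiplies everything by 0.4974: 1405.67 → 699.19 px.

699 px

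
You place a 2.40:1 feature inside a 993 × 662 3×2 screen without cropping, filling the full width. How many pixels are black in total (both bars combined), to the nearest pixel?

246512 pixels

That makes the image 413.7500 px tall (993 / 2.400).
Black = 662 − 413.7500 = 248.2500 px.
That's 248.2500 × 993 ≈ 246512 black pixels.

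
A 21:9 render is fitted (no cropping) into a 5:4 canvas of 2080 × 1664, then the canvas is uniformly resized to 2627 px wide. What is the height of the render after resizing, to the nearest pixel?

1126 px

At 2080×1664 the render is width-limited, so height = 2080 × 9/21 ≈ 891.43 px.
Scaling 2080 → 2627 is ×1.2630, so the height becomes 891.43 × 1.2630 ≈ 1125.86 px.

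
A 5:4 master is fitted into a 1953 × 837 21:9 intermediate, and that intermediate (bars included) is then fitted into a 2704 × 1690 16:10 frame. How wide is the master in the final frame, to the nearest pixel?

1449 px

First fit — 5:4 into 1953×837 spans the height: 1046.25 × 837.00.
Second fit — the 21:9 canvas into 2704×1690 spans the width: 2704.00 × 1158.86 (×1.3845 from 1953×837).
So the master's width is 1046.25 × 1.3845 ≈ 1448.57.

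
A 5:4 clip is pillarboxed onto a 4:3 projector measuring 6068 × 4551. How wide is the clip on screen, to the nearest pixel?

Since 1.250 < 1.333, the clip is height-limited.
Content width = 4551 × 5/4 ≈ 5688.75 px.

5689 px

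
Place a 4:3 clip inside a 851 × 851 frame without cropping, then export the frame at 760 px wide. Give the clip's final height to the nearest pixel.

570 px

In the 851×851 frame the clip fills the width: height = 851 × 3/4 ≈ 638.25 px.
Resizing to 760 px wide multiplies everything by 0.8931: 638.25 → 570.00 px.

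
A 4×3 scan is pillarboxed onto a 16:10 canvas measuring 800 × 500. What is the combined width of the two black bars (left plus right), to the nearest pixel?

Since 1.333 < 1.600, the scan is height-limited.
The scan is 500 × 4/3 ≈ 666.67 px wide.
Black = 800 − 666.67 = 133.33 px.

133 px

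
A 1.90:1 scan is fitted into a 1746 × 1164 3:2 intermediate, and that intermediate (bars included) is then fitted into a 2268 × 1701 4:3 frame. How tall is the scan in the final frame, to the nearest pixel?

Inside the 1746×1164 canvas the scan is width-limited at 1746.00 × 918.95.
3:2 in 2268×1701: fills the width, so the intermediate becomes 2268.00 × 1512.00 — a scale of ×1.2990.
Applying the same ×1.2990: 918.95 → 1193.68.

1194 px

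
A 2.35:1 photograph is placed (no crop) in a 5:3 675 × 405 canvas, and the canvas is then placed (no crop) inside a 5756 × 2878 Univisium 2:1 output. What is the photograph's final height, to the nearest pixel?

2.35:1 in 675×405: fills the width, so the photograph is 675.00 × 287.23.
The 5:3 canvas is height-limited in 5756×2878, giving 4796.67 × 2878.00; scale factor 7.1062.
So the photograph's height is 287.23 × 7.1062 ≈ 2041.13.

2041 px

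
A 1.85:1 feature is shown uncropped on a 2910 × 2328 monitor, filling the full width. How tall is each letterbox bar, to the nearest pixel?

378 px

The feature is 2910 / 1.850 ≈ 1572.97 px tall.
2328 − 1572.97 = 755.03 px of bars (377.51 each).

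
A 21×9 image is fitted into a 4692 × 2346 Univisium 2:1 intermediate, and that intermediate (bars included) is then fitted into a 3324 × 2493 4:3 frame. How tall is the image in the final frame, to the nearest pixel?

First fit — 21×9 into 4692×2346 spans the width: 4692.00 × 2010.86.
The Univisium 2:1 canvas is width-limited in 3324×2493, giving 3324.00 × 1662.00; scale factor 0.7084.
The image scales with it: height 2010.86 × 0.7084 ≈ 1424.57.

1425 px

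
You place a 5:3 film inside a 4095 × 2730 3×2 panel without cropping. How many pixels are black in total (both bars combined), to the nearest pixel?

5:3 (1.667) > 3×2 (1.500), so the film fills the width.
Content height = 4095 × 3/5 ≈ 2457.0000 px.
2730 − 2457.0000 = 273.0000 px of bars.
That's 273.0000 × 4095 ≈ 1117935 black pixels.

1117935 pixels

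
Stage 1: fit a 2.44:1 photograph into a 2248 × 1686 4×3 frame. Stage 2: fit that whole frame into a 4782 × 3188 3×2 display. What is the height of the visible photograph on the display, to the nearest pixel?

First fit — 2.44:1 into 2248×1686 spans the width: 2248.00 × 921.31.
Second fit — the 4×3 canvas into 4782×3188 spans the height: 4250.67 × 3188.00 (×1.8909 from 2248×1686).
So the photograph's height is 921.31 × 1.8909 ≈ 1742.08.

1742 px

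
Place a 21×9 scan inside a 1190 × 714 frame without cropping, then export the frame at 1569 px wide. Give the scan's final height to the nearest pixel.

Fitted into 1190×714, the scan spans the width; its height is 1190 × 9/21 ≈ 510.00 px.
Resizing to 1569 px wide multiplies everything by 1.3185: 510.00 → 672.43 px.

672 px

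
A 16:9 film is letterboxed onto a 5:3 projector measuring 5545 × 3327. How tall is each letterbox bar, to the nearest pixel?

Since 1.778 > 1.667, the film is width-limited.
Content height = 5545 × 9/16 ≈ 3119.06 px.
3327 − 3119.06 = 207.94 px of bars (103.97 each).

104 px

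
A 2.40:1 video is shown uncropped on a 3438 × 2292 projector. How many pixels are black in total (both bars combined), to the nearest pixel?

2.40:1 is wider than 3×2, so it spans the full width.
That makes the image 1432.5000 px tall (3438 / 2.400).
Leftover height: 2292 − 1432.5000 = 859.5000 px.
That's 859.5000 × 3438 ≈ 2954961 black pixels.

2954961 pixels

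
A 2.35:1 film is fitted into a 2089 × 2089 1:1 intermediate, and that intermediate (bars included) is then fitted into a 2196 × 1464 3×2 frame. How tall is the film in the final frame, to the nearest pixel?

2.35:1 in 2089×2089: fills the width, so the film is 2089.00 × 888.94.
Second fit — the 1:1 canvas into 2196×1464 spans the height: 1464.00 × 1464.00 (×0.7008 from 2089×2089).
Applying the same ×0.7008: 888.94 → 622.98.

623 px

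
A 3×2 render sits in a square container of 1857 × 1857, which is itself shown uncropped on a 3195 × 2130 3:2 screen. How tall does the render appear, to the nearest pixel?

First fit — 3×2 into 1857×1857 spans the width: 1857.00 × 1238.00.
Second fit — the square canvas into 3195×2130 spans the height: 2130.00 × 2130.00 (×1.1470 from 1857×1857).
So the render's height is 1238.00 × 1.1470 ≈ 1420.00.

1420 px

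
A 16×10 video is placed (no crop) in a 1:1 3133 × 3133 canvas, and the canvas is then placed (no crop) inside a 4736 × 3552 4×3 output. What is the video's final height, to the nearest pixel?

2220 px

16×10 in 3133×3133: fills the width, so the video is 3133.00 × 1958.12.
1:1 in 4736×3552: fills the height, so the intermediate becomes 3552.00 × 3552.00 — a scale of ×1.1337.
Applying the same ×1.1337: 1958.12 → 2220.00.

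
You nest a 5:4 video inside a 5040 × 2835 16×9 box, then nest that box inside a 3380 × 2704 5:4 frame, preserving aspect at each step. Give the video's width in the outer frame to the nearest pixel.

2377 px

Inside the 5040×2835 canvas the video is height-limited at 3543.75 × 2835.00.
16×9 in 3380×2704: fills the width, so the intermediate becomes 3380.00 × 1901.25 — a scale of ×0.6706.
The video scales with it: width 3543.75 × 0.6706 ≈ 2376.56.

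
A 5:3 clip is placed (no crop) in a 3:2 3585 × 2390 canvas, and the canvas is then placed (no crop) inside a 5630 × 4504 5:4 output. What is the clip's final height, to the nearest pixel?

3378 px

5:3 in 3585×2390: fills the width, so the clip is 3585.00 × 2151.00.
The 3:2 canvas is width-limited in 5630×4504, giving 5630.00 × 3753.33; scale factor 1.5704.
Applying the same ×1.5704: 2151.00 → 3378.00.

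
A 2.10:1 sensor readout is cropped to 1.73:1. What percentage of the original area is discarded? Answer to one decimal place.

17.6%

The height stays; only width is cut (since 1.73:1 is narrower than 2.10:1).
Fraction kept = (1.730)/(2.100) ≈ 82.38%, so 17.62% is lost.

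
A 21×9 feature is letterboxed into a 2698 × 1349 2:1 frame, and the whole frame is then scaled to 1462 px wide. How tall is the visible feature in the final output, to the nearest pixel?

627 px

At 2698×1349 the feature is width-limited, so height = 2698 × 9/21 ≈ 1156.29 px.
The frame scales by 1462/2698 = 0.5419; 1156.29 × 0.5419 ≈ 626.57 px.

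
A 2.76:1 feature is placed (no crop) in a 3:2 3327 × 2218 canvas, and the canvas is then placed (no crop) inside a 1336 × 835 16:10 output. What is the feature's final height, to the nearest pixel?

454 px

2.76:1 in 3327×2218: fills the width, so the feature is 3327.00 × 1205.43.
3:2 in 1336×835: fills the height, so the intermediate becomes 1252.50 × 835.00 — a scale of ×0.3765.
Applying the same ×0.3765: 1205.43 → 453.80.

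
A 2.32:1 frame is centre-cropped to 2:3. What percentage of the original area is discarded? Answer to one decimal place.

71.3%

The height stays; only width is cut (since 2:3 is narrower than 2.32:1).
(0.667)/(2.320) ≈ 0.287 of the area survives, leaving 71.26% discarded.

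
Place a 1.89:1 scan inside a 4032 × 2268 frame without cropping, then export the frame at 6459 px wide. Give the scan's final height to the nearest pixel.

At 4032×2268 the scan is width-limited, so height = 4032 / 1.890 ≈ 2133.33 px.
The frame scales by 6459/4032 = 1.6019; 2133.33 × 1.6019 ≈ 3417.46 px.

3417 px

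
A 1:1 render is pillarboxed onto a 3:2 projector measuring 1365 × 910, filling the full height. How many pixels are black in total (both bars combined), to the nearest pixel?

Content width = 910 × 1/1 ≈ 910.0000 px.
1365 − 910.0000 = 455.0000 px of bars.
Across the 910-px span: 455.0000 × 910 ≈ 414050 px.

414050 pixels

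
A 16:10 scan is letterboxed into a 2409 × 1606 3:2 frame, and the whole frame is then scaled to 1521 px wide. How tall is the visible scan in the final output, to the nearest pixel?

951 px

At 2409×1606 the scan is width-limited, so height = 2409 × 10/16 ≈ 1505.62 px.
The frame scales by 1521/2409 = 0.6314; 1505.62 × 0.6314 ≈ 950.62 px.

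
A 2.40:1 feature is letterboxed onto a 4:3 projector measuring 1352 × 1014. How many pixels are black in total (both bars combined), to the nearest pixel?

609301 pixels

2.40:1 is wider than 4:3, so it spans the full width.
Content height = 1352 / 2.400 ≈ 563.3333 px.
Black = 1014 − 563.3333 = 450.6667 px.
That's 450.6667 × 1352 ≈ 609301 black pixels.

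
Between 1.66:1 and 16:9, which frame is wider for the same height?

16:9

1.66 and 16:9 = 1.778; 1.778 > 1.66.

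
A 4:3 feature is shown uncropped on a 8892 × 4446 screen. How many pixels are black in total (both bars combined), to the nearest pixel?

13177944 pixels

4:3 is narrower than Univisium 2:1, so it spans the full height.
Content width = 4446 × 4/3 ≈ 5928.0000 px.
Black = 8892 − 5928.0000 = 2964.0000 px.
Across the 4446-px span: 2964.0000 × 4446 ≈ 13177944 px.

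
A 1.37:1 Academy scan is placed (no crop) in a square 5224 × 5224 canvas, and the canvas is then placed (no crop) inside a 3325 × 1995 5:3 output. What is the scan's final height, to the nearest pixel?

1456 px

1.37:1 Academy in 5224×5224: fills the width, so the scan is 5224.00 × 3813.14.
The square canvas is height-limited in 3325×1995, giving 1995.00 × 1995.00; scale factor 0.3819.
The scan scales with it: height 3813.14 × 0.3819 ≈ 1456.20.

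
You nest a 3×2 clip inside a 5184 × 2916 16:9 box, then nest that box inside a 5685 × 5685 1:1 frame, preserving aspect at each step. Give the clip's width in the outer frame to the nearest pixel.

4797 px

First fit — 3×2 into 5184×2916 spans the height: 4374.00 × 2916.00.
Second fit — the 16:9 canvas into 5685×5685 spans the width: 5685.00 × 3197.81 (×1.0966 from 5184×2916).
So the clip's width is 4374.00 × 1.0966 ≈ 4796.72.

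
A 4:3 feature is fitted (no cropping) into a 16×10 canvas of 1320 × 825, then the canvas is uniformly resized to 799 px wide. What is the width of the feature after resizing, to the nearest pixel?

Fitted into 1320×825, the feature spans the height; its width is 825 × 4/3 ≈ 1100.00 px.
The frame scales by 799/1320 = 0.6053; 1100.00 × 0.6053 ≈ 665.83 px.

666 px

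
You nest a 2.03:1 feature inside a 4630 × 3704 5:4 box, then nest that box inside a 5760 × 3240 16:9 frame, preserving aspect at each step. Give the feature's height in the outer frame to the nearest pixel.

2.03:1 in 4630×3704: fills the width, so the feature is 4630.00 × 2280.79.
Second fit — the 5:4 canvas into 5760×3240 spans the height: 4050.00 × 3240.00 (×0.8747 from 4630×3704).
Applying the same ×0.8747: 2280.79 → 1995.07.

1995 px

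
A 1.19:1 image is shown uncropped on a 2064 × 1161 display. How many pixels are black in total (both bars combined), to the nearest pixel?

792278 pixels

Since 1.190 < 1.778, the image is height-limited.
That makes the image 1381.5900 px wide (1161 × 1.190).
Black = 2064 − 1381.5900 = 682.4100 px.
Bar area = 682.4100 × 1161 ≈ 792278 px.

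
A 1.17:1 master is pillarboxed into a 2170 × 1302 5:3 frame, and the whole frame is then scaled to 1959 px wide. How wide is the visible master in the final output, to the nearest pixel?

1375 px

In the 2170×1302 frame the master fills the height: width = 1302 × 1.170 ≈ 1523.34 px.
Scaling 2170 → 1959 is ×0.9028, so the width becomes 1523.34 × 0.9028 ≈ 1375.22 px.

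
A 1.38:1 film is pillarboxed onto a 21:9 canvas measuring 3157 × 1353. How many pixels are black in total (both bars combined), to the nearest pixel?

1745181 pixels

Since 1.380 < 2.333, the film is height-limited.
Content width = 1353 × 1.380 ≈ 1867.1400 px.
Black = 3157 − 1867.1400 = 1289.8600 px.
Bar area = 1289.8600 × 1353 ≈ 1745181 px.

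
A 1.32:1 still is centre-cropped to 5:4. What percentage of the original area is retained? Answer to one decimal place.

94.7%

Going from 1.32:1 to 5:4 means cutting width while keeping height.
Fraction kept = (1.250)/(1.320) ≈ 94.70%.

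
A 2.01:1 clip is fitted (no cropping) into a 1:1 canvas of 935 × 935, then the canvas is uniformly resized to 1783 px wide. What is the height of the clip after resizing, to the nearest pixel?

Fitted into 935×935, the clip spans the width; its height is 935 / 2.010 ≈ 465.17 px.
The frame scales by 1783/935 = 1.9070; 465.17 × 1.9070 ≈ 887.06 px.

887 px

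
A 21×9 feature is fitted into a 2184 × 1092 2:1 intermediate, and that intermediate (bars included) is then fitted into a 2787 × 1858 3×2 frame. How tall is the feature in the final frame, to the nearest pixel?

21×9 in 2184×1092: fills the width, so the feature is 2184.00 × 936.00.
2:1 in 2787×1858: fills the width, so the intermediate becomes 2787.00 × 1393.50 — a scale of ×1.2761.
Applying the same ×1.2761: 936.00 → 1194.43.

1194 px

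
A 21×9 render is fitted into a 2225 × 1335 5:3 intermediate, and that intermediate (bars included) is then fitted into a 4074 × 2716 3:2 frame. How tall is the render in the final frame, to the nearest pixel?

1746 px

Inside the 2225×1335 canvas the render is width-limited at 2225.00 × 953.57.
5:3 in 4074×2716: fills the width, so the intermediate becomes 4074.00 × 2444.40 — a scale of ×1.8310.
So the render's height is 953.57 × 1.8310 ≈ 1746.00.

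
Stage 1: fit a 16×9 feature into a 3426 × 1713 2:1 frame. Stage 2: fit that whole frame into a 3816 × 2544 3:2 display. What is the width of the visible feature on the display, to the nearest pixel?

3392 px

16×9 in 3426×1713: fills the height, so the feature is 3045.33 × 1713.00.
2:1 in 3816×2544: fills the width, so the intermediate becomes 3816.00 × 1908.00 — a scale of ×1.1138.
The feature scales with it: width 3045.33 × 1.1138 ≈ 3392.00.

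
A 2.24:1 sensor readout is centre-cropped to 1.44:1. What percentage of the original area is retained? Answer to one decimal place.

64.3%

The height stays; only width is cut (since 1.44:1 is narrower than 2.24:1).
Fraction kept = (1.440)/(2.240) ≈ 64.29%.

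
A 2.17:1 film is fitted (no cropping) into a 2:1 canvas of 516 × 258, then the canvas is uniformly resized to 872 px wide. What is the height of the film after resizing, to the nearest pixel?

402 px

At 516×258 the film is width-limited, so height = 516 / 2.170 ≈ 237.79 px.
Scaling 516 → 872 is ×1.6899, so the height becomes 237.79 × 1.6899 ≈ 401.84 px.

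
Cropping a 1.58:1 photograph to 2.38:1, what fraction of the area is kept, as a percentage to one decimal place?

66.4%

2.38:1 is wider than 1.58:1, so the crop keeps the full width and trims the height.
Area ratio = (1.580)/(2.380) = 66.39% retained.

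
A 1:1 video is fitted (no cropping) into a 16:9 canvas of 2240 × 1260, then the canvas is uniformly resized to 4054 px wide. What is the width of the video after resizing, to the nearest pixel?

2280 px

Fitted into 2240×1260, the video spans the height; its width is 1260 × 1/1 ≈ 1260.00 px.
The frame scales by 4054/2240 = 1.8098; 1260.00 × 1.8098 ≈ 2280.38 px.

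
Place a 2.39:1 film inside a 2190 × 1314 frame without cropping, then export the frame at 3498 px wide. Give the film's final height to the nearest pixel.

In the 2190×1314 frame the film fills the width: height = 2190 / 2.390 ≈ 916.32 px.
The frame scales by 3498/2190 = 1.5973; 916.32 × 1.5973 ≈ 1463.60 px.

1464 px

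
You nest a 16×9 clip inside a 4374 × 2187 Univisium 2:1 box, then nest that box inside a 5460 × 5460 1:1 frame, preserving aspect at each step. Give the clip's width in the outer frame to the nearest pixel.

Inside the 4374×2187 canvas the clip is height-limited at 3888.00 × 2187.00.
The Univisium 2:1 canvas is width-limited in 5460×5460, giving 5460.00 × 2730.00; scale factor 1.2483.
Applying the same ×1.2483: 3888.00 → 4853.33.

4853 px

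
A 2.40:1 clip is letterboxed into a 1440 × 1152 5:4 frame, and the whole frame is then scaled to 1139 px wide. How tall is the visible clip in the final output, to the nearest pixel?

475 px

In the 1440×1152 frame the clip fills the width: height = 1440 / 2.400 ≈ 600.00 px.
Scaling 1440 → 1139 is ×0.7910, so the height becomes 600.00 × 0.7910 ≈ 474.58 px.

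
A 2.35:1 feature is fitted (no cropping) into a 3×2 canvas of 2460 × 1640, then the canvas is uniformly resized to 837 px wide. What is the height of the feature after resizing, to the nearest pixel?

356 px

At 2460×1640 the feature is width-limited, so height = 2460 / 2.350 ≈ 1046.81 px.
Scaling 2460 → 837 is ×0.3402, so the height becomes 1046.81 × 0.3402 ≈ 356.17 px.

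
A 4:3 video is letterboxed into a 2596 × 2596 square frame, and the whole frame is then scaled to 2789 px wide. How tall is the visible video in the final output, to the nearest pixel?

2092 px

In the 2596×2596 frame the video fills the width: height = 2596 × 3/4 ≈ 1947.00 px.
Scaling 2596 → 2789 is ×1.0743, so the height becomes 1947.00 × 1.0743 ≈ 2091.75 px.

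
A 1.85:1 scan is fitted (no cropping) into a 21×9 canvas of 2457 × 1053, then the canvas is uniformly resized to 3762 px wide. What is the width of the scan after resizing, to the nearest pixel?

2983 px

In the 2457×1053 frame the scan fills the height: width = 1053 × 1.850 ≈ 1948.05 px.
Scaling 2457 → 3762 is ×1.5311, so the width becomes 1948.05 × 1.5311 ≈ 2982.73 px.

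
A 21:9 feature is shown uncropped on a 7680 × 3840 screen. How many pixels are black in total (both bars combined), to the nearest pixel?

4213029 pixels

21:9 (2.333) > Univisium 2:1 (2.000), so the feature fills the width.
The feature is 7680 × 9/21 ≈ 3291.4286 px tall.
3840 − 3291.4286 = 548.5714 px of bars.
Across the 7680-px span: 548.5714 × 7680 ≈ 4213029 px.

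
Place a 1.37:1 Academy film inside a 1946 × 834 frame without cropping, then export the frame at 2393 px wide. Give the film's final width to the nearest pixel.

1405 px

At 1946×834 the film is height-limited, so width = 834 × 1.370 ≈ 1142.58 px.
Scaling 1946 → 2393 is ×1.2297, so the width becomes 1142.58 × 1.2297 ≈ 1405.03 px.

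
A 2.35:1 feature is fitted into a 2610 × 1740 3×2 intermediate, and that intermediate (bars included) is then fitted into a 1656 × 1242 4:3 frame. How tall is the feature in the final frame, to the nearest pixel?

First fit — 2.35:1 into 2610×1740 spans the width: 2610.00 × 1110.64.
The 3×2 canvas is width-limited in 1656×1242, giving 1656.00 × 1104.00; scale factor 0.6345.
The feature scales with it: height 1110.64 × 0.6345 ≈ 704.68.

705 px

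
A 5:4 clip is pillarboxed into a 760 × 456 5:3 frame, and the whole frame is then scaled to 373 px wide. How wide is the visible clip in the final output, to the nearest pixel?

280 px

At 760×456 the clip is height-limited, so width = 456 × 5/4 ≈ 570.00 px.
The frame scales by 373/760 = 0.4908; 570.00 × 0.4908 ≈ 279.75 px.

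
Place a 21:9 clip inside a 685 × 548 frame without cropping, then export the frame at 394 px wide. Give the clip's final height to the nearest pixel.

169 px

Fitted into 685×548, the clip spans the width; its height is 685 × 9/21 ≈ 293.57 px.
Resizing to 394 px wide multiplies everything by 0.5752: 293.57 → 168.86 px.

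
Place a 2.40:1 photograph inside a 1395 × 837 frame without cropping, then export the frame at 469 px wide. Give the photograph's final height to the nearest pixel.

At 1395×837 the photograph is width-limited, so height = 1395 / 2.400 ≈ 581.25 px.
Resizing to 469 px wide multiplies everything by 0.3362: 581.25 → 195.42 px.

195 px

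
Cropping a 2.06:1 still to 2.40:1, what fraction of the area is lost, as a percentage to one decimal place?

14.2%

The width stays; only height is cut (since 2.40:1 is wider than 2.06:1).
(2.060)/(2.400) ≈ 0.858 of the area survives, leaving 14.17% discarded.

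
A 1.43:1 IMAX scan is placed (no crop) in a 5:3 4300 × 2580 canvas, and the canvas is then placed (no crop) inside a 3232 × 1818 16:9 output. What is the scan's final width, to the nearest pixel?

2600 px

1.43:1 IMAX in 4300×2580: fills the height, so the scan is 3689.40 × 2580.00.
The 5:3 canvas is height-limited in 3232×1818, giving 3030.00 × 1818.00; scale factor 0.7047.
So the scan's width is 3689.40 × 0.7047 ≈ 2599.74.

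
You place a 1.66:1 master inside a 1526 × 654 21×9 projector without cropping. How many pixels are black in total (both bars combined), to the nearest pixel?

287995 pixels

1.66:1 (1.660) < 21×9 (2.333), so the master fills the height.
Content width = 654 × 1.660 ≈ 1085.6400 px.
1526 − 1085.6400 = 440.3600 px of bars.
That's 440.3600 × 654 ≈ 287995 black pixels.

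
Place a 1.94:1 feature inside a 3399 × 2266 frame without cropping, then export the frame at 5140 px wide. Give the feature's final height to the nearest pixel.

2649 px

Fitted into 3399×2266, the feature spans the width; its height is 3399 / 1.940 ≈ 1752.06 px.
Scaling 3399 → 5140 is ×1.5122, so the height becomes 1752.06 × 1.5122 ≈ 2649.48 px.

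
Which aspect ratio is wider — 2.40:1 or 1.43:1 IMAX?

2.40:1

2.4 and 1.43; 2.4 > 1.43.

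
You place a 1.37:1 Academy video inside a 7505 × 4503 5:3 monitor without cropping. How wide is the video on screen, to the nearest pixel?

6169 px

1.37:1 Academy (1.370) < 5:3 (1.667), so the video fills the height.
The video is 4503 × 1.370 ≈ 6169.11 px wide.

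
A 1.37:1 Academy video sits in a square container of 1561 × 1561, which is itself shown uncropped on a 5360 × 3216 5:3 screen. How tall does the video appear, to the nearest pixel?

2347 px

1.37:1 Academy in 1561×1561: fills the width, so the video is 1561.00 × 1139.42.
square in 5360×3216: fills the height, so the intermediate becomes 3216.00 × 3216.00 — a scale of ×2.0602.
The video scales with it: height 1139.42 × 2.0602 ≈ 2347.45.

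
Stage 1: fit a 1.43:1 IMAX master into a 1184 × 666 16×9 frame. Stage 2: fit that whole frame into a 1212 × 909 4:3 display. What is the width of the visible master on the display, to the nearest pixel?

975 px

First fit — 1.43:1 IMAX into 1184×666 spans the height: 952.38 × 666.00.
Second fit — the 16×9 canvas into 1212×909 spans the width: 1212.00 × 681.75 (×1.0236 from 1184×666).
The master scales with it: width 952.38 × 1.0236 ≈ 974.90.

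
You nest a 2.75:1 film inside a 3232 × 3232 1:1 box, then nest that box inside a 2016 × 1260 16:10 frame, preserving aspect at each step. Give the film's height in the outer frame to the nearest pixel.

458 px

2.75:1 in 3232×3232: fills the width, so the film is 3232.00 × 1175.27.
Second fit — the 1:1 canvas into 2016×1260 spans the height: 1260.00 × 1260.00 (×0.3899 from 3232×3232).
So the film's height is 1175.27 × 0.3899 ≈ 458.18.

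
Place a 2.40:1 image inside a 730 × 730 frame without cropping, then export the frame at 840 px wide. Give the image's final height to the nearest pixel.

350 px

Fitted into 730×730, the image spans the width; its height is 730 / 2.400 ≈ 304.17 px.
The frame scales by 840/730 = 1.1507; 304.17 × 1.1507 ≈ 350.00 px.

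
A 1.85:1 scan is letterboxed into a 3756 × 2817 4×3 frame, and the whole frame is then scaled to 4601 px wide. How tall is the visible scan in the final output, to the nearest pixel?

In the 3756×2817 frame the scan fills the width: height = 3756 / 1.850 ≈ 2030.27 px.
Resizing to 4601 px wide multiplies everything by 1.2250: 2030.27 → 2487.03 px.

2487 px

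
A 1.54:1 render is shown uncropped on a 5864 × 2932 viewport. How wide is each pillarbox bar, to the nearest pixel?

674 px

1.54:1 is narrower than 2:1, so it spans the full height.
That makes the image 4515.28 px wide (2932 × 1.540).
5864 − 4515.28 = 1348.72 px of bars (674.36 each).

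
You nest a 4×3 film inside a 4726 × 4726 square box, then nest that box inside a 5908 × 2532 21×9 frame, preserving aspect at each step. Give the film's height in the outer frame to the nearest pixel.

1899 px

First fit — 4×3 into 4726×4726 spans the width: 4726.00 × 3544.50.
The square canvas is height-limited in 5908×2532, giving 2532.00 × 2532.00; scale factor 0.5358.
The film scales with it: height 3544.50 × 0.5358 ≈ 1899.00.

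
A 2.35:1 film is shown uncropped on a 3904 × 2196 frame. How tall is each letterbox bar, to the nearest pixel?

267 px

2.35:1 (2.350) > 16:9 (1.778), so the film fills the width.
The film is 3904 / 2.350 ≈ 1661.28 px tall.
Black = 2196 − 1661.28 = 534.72 px, or 267.36 per bar.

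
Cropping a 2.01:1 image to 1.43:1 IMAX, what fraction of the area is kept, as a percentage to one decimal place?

1.43:1 IMAX is narrower than 2.01:1, so the crop keeps the full height and trims the width.
Area ratio = (1.430)/(2.010) = 71.14% retained.

71.1%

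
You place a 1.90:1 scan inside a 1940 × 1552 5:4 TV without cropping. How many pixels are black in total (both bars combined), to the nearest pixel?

1030038 pixels

Since 1.900 > 1.250, the scan is width-limited.
That makes the image 1021.0526 px tall (1940 / 1.900).
1552 − 1021.0526 = 530.9474 px of bars.
Across the 1940-px span: 530.9474 × 1940 ≈ 1030038 px.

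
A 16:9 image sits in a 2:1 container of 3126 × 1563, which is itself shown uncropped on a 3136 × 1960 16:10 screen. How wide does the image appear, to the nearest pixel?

2788 px

16:9 in 3126×1563: fills the height, so the image is 2778.67 × 1563.00.
2:1 in 3136×1960: fills the width, so the intermediate becomes 3136.00 × 1568.00 — a scale of ×1.0032.
The image scales with it: width 2778.67 × 1.0032 ≈ 2787.56.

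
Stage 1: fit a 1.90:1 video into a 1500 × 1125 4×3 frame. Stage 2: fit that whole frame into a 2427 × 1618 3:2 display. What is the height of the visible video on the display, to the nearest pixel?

1.90:1 in 1500×1125: fills the width, so the video is 1500.00 × 789.47.
4×3 in 2427×1618: fills the height, so the intermediate becomes 2157.33 × 1618.00 — a scale of ×1.4382.
So the video's height is 789.47 × 1.4382 ≈ 1135.44.

1135 px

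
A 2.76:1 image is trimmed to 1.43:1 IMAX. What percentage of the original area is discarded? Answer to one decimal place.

1.43:1 IMAX is narrower than 2.76:1, so the crop keeps the full height and trims the width.
Fraction kept = (1.430)/(2.760) ≈ 51.81%, so 48.19% is lost.

48.2%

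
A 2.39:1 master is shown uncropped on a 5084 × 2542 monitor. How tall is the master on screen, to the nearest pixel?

2127 px

Since 2.390 > 2.000, the master is width-limited.
The master is 5084 / 2.390 ≈ 2127.20 px tall.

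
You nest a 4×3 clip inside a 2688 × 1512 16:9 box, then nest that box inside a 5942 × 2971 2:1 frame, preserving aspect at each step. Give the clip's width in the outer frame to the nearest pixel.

4×3 in 2688×1512: fills the height, so the clip is 2016.00 × 1512.00.
Second fit — the 16:9 canvas into 5942×2971 spans the height: 5281.78 × 2971.00 (×1.9649 from 2688×1512).
Applying the same ×1.9649: 2016.00 → 3961.33.

3961 px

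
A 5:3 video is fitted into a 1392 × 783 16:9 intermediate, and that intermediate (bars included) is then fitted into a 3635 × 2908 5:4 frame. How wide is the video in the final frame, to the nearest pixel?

First fit — 5:3 into 1392×783 spans the height: 1305.00 × 783.00.
Second fit — the 16:9 canvas into 3635×2908 spans the width: 3635.00 × 2044.69 (×2.6114 from 1392×783).
The video scales with it: width 1305.00 × 2.6114 ≈ 3407.81.

3408 px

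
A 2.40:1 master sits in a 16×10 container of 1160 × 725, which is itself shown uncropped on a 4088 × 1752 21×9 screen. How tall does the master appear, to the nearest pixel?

1168 px

First fit — 2.40:1 into 1160×725 spans the width: 1160.00 × 483.33.
Second fit — the 16×10 canvas into 4088×1752 spans the height: 2803.20 × 1752.00 (×2.4166 from 1160×725).
The master scales with it: height 483.33 × 2.4166 ≈ 1168.00.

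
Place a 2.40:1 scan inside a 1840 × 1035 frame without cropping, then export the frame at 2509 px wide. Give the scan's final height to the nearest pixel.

1045 px

At 1840×1035 the scan is width-limited, so height = 1840 / 2.400 ≈ 766.67 px.
Resizing to 2509 px wide multiplies everything by 1.3636: 766.67 → 1045.42 px.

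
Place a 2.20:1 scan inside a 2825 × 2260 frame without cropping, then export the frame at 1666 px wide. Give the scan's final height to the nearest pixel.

Fitted into 2825×2260, the scan spans the width; its height is 2825 / 2.200 ≈ 1284.09 px.
The frame scales by 1666/2825 = 0.5897; 1284.09 × 0.5897 ≈ 757.27 px.

757 px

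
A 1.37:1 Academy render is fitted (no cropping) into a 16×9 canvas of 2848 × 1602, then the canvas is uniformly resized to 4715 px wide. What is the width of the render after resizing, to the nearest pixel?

3633 px

At 2848×1602 the render is height-limited, so width = 1602 × 1.370 ≈ 2194.74 px.
Resizing to 4715 px wide multiplies everything by 1.6555: 2194.74 → 3633.50 px.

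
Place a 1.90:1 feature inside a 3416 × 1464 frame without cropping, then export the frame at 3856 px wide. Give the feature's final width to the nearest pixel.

3140 px

Fitted into 3416×1464, the feature spans the height; its width is 1464 × 1.900 ≈ 2781.60 px.
Scaling 3416 → 3856 is ×1.1288, so the width becomes 2781.60 × 1.1288 ≈ 3139.89 px.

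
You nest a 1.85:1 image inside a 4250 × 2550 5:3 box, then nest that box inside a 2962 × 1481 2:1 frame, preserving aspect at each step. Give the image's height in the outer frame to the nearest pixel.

First fit — 1.85:1 into 4250×2550 spans the width: 4250.00 × 2297.30.
The 5:3 canvas is height-limited in 2962×1481, giving 2468.33 × 1481.00; scale factor 0.5808.
Applying the same ×0.5808: 2297.30 → 1334.23.

1334 px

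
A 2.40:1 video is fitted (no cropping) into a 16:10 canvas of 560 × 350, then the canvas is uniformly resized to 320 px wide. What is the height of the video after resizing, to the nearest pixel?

133 px

Fitted into 560×350, the video spans the width; its height is 560 / 2.400 ≈ 233.33 px.
The frame scales by 320/560 = 0.5714; 233.33 × 0.5714 ≈ 133.33 px.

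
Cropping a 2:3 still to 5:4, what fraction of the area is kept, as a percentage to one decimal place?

The width stays; only height is cut (since 5:4 is wider than 2:3).
Fraction kept = (0.667)/(1.250) ≈ 53.33%.

53.3%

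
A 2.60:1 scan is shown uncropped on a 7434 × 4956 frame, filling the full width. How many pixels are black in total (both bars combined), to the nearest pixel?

The scan is 7434 / 2.600 ≈ 2859.2308 px tall.
4956 − 2859.2308 = 2096.7692 px of bars.
Bar area = 2096.7692 × 7434 ≈ 15587382 px.

15587382 pixels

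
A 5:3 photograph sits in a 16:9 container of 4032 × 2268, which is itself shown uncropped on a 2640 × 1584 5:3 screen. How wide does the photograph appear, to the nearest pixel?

2475 px

Inside the 4032×2268 canvas the photograph is height-limited at 3780.00 × 2268.00.
The 16:9 canvas is width-limited in 2640×1584, giving 2640.00 × 1485.00; scale factor 0.6548.
So the photograph's width is 3780.00 × 0.6548 ≈ 2475.00.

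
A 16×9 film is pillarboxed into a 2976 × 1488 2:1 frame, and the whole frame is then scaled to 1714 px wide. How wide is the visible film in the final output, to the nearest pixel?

1524 px

In the 2976×1488 frame the film fills the height: width = 1488 × 16/9 ≈ 2645.33 px.
The frame scales by 1714/2976 = 0.5759; 2645.33 × 0.5759 ≈ 1523.56 px.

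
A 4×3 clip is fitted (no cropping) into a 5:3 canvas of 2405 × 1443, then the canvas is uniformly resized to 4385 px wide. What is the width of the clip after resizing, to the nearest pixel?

At 2405×1443 the clip is height-limited, so width = 1443 × 4/3 ≈ 1924.00 px.
Resizing to 4385 px wide multiplies everything by 1.8233: 1924.00 → 3508.00 px.

3508 px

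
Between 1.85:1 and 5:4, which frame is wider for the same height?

1.85 and 5:4 = 1.25; 1.85 > 1.25.

1.85:1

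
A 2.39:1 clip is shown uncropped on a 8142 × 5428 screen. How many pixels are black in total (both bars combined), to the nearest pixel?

2.39:1 (2.390) > 3×2 (1.500), so the clip fills the width.
That makes the image 3406.6946 px tall (8142 / 2.390).
5428 − 3406.6946 = 2021.3054 px of bars.
Bar area = 2021.3054 × 8142 ≈ 16457469 px.

16457469 pixels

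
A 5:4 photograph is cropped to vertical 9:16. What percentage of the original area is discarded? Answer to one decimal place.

The height stays; only width is cut (since vertical 9:16 is narrower than 5:4).
Fraction kept = (0.562)/(1.250) ≈ 45.00%, so 55.00% is lost.

55.0%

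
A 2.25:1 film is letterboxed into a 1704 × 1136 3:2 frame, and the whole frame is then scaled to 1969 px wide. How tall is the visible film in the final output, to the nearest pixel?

In the 1704×1136 frame the film fills the width: height = 1704 / 2.250 ≈ 757.33 px.
Resizing to 1969 px wide multiplies everything by 1.1555: 757.33 → 875.11 px.

875 px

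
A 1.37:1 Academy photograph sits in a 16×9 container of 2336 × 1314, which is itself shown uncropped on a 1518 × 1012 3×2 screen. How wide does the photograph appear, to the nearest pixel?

First fit — 1.37:1 Academy into 2336×1314 spans the height: 1800.18 × 1314.00.
The 16×9 canvas is width-limited in 1518×1012, giving 1518.00 × 853.88; scale factor 0.6498.
So the photograph's width is 1800.18 × 0.6498 ≈ 1169.81.

1170 px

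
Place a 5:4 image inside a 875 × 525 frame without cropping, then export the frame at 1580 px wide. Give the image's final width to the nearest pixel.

1185 px

Fitted into 875×525, the image spans the height; its width is 525 × 5/4 ≈ 656.25 px.
Scaling 875 → 1580 is ×1.8057, so the width becomes 656.25 × 1.8057 ≈ 1185.00 px.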